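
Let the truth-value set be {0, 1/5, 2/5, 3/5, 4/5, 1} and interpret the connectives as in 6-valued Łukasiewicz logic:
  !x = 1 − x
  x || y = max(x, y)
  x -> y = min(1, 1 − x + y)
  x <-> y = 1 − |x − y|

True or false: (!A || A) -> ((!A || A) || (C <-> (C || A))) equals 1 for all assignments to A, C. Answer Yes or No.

Yes

At A = 4/5, C = 2/5, for instance:
!A = !4/5 = 1/5
!A || A = 1/5 || 4/5 = 4/5
C || A = 2/5 || 4/5 = 4/5
C <-> (C || A) = 2/5 <-> 4/5 = 3/5
(!A || A) || (C <-> (C || A)) = 4/5 || 3/5 = 4/5
(!A || A) -> ((!A || A) || (C <-> (C || A))) = 4/5 -> 4/5 = 1
and checking the remaining 35 assignments likewise gives ≥ 1 in every case.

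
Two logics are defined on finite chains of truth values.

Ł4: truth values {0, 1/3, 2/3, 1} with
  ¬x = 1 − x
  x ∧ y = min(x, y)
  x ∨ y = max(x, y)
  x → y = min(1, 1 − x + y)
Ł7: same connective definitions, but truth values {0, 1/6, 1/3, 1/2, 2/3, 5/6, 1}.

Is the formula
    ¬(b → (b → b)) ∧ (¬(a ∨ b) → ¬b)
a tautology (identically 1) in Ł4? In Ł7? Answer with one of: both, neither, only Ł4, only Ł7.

neither

In Ł4: at a = 0, b = 0 the value is 0 — not a tautology.
In Ł7: at a = 0, b = 0 the value is 0 — not a tautology.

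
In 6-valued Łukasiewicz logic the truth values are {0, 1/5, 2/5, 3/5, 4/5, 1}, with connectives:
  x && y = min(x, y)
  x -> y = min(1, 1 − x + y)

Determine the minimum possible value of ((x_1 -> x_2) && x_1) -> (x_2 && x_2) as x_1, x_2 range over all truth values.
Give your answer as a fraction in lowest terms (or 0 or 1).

3/5

Take x_1 = 2/5, x_2 = 0:
x_1 -> x_2 = 2/5 -> 0 = 3/5
(x_1 -> x_2) && x_1 = 3/5 && 2/5 = 2/5
x_2 && x_2 = 0 && 0 = 0
((x_1 -> x_2) && x_1) -> (x_2 && x_2) = 2/5 -> 0 = 3/5
No assignment yields a value below 3/5, so this is the minimum.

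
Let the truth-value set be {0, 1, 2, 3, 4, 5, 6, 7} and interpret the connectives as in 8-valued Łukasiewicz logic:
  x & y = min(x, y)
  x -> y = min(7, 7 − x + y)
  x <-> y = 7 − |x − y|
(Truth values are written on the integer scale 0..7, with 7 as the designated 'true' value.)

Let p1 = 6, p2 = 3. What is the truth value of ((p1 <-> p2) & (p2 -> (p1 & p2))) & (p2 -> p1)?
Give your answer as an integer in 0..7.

4

p1 <-> p2 = 6 <-> 3 = 4
p1 & p2 = 6 & 3 = 3
p2 -> (p1 & p2) = 3 -> 3 = 7
(p1 <-> p2) & (p2 -> (p1 & p2)) = 4 & 7 = 4
p2 -> p1 = 3 -> 6 = 7
((p1 <-> p2) & (p2 -> (p1 & p2))) & (p2 -> p1) = 4 & 7 = 4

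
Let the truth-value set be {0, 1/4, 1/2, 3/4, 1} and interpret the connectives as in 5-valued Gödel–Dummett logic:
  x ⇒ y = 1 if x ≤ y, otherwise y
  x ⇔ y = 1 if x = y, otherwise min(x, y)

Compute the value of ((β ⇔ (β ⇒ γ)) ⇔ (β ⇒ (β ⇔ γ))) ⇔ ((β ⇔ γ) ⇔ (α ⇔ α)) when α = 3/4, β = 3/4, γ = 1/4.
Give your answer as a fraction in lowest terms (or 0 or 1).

1/4

β ⇒ γ = 3/4 ⇒ 1/4 = 1/4
β ⇔ (β ⇒ γ) = 3/4 ⇔ 1/4 = 1/4
β ⇔ γ = 3/4 ⇔ 1/4 = 1/4
β ⇒ (β ⇔ γ) = 3/4 ⇒ 1/4 = 1/4
(β ⇔ (β ⇒ γ)) ⇔ (β ⇒ (β ⇔ γ)) = 1/4 ⇔ 1/4 = 1
β ⇔ γ = 3/4 ⇔ 1/4 = 1/4
α ⇔ α = 3/4 ⇔ 3/4 = 1
(β ⇔ γ) ⇔ (α ⇔ α) = 1/4 ⇔ 1 = 1/4
((β ⇔ (β ⇒ γ)) ⇔ (β ⇒ (β ⇔ γ))) ⇔ ((β ⇔ γ) ⇔ (α ⇔ α)) = 1 ⇔ 1/4 = 1/4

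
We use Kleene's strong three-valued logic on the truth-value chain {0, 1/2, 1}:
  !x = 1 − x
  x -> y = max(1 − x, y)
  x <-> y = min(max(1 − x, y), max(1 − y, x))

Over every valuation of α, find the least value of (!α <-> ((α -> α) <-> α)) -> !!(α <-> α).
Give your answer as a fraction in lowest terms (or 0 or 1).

Take α = 1/2:
!α = !1/2 = 1/2
α -> α = 1/2 -> 1/2 = 1/2
(α -> α) <-> α = 1/2 <-> 1/2 = 1/2
!α <-> ((α -> α) <-> α) = 1/2 <-> 1/2 = 1/2
α <-> α = 1/2 <-> 1/2 = 1/2
!(α <-> α) = !1/2 = 1/2
!!(α <-> α) = !1/2 = 1/2
(!α <-> ((α -> α) <-> α)) -> !!(α <-> α) = 1/2 -> 1/2 = 1/2
No assignment yields a value below 1/2, so this is the minimum.

1/2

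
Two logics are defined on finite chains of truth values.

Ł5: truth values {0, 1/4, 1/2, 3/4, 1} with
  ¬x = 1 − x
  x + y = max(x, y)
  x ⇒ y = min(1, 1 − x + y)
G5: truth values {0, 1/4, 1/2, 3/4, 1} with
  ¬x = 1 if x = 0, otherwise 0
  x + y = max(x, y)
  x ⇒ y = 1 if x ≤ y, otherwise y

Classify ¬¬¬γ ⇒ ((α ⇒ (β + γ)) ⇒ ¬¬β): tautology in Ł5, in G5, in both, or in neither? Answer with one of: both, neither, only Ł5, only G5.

In Ł5: at α = 0, β = 0, γ = 0 the value is 0 — not a tautology.
In G5: at α = 0, β = 0, γ = 0 the value is 0 — not a tautology.

neither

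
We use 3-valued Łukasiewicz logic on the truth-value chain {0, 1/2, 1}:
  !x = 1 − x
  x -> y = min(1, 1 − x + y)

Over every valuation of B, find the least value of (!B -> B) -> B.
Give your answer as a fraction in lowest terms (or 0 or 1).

Take B = 1/2:
!B = !1/2 = 1/2
!B -> B = 1/2 -> 1/2 = 1
(!B -> B) -> B = 1 -> 1/2 = 1/2
No assignment yields a value below 1/2, so this is the minimum.

1/2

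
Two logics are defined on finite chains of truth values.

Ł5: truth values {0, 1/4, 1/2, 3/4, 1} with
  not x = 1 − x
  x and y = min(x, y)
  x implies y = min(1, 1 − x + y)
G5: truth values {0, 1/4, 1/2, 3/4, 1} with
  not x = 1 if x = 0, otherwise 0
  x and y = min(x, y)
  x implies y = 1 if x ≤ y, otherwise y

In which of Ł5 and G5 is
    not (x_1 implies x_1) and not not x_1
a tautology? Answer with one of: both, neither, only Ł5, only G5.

neither

In Ł5: at x_1 = 0 the value is 0 — not a tautology.
In G5: at x_1 = 0 the value is 0 — not a tautology.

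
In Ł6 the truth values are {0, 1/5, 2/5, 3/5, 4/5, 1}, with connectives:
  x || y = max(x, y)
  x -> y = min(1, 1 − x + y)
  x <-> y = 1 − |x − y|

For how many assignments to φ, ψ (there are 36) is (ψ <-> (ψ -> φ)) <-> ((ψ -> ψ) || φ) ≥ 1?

3

value 1: 3 assignments (counts)
value 4/5: 7 assignments
value 3/5: 6 assignments
value 2/5: 7 assignments
value 1/5: 6 assignments
value 0: 7 assignments
So 3 of the 36 assignments meet the threshold.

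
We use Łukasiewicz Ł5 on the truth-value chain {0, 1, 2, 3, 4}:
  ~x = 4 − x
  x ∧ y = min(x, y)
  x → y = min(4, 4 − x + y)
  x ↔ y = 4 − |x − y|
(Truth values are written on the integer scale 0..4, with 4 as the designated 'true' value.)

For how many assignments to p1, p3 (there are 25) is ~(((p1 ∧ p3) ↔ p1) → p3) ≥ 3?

value 4: 1 assignment (counts)
value 3: 3 assignments (counts)
value 2: 5 assignments
value 1: 7 assignments
value 0: 9 assignments
So 4 of the 25 assignments meet the threshold.

4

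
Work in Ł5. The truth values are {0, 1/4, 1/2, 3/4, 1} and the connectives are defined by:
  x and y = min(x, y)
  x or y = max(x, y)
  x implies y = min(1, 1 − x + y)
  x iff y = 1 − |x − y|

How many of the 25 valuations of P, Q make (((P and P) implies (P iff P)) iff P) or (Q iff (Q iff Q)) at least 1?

9

value 1: 9 assignments (counts)
value 3/4: 7 assignments
value 1/2: 5 assignments
value 1/4: 3 assignments
value 0: 1 assignment
So 9 of the 25 assignments meet the threshold.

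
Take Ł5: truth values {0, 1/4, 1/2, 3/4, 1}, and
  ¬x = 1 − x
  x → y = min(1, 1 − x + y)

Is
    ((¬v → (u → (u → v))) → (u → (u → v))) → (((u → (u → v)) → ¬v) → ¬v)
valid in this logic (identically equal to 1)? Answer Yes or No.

Yes

At u = 1/2, v = 1, for instance:
¬v = ¬1 = 0
u → v = 1/2 → 1 = 1
u → (u → v) = 1/2 → 1 = 1
¬v → (u → (u → v)) = 0 → 1 = 1
(¬v → (u → (u → v))) → (u → (u → v)) = 1 → 1 = 1
(u → (u → v)) → ¬v = 1 → 0 = 0
((u → (u → v)) → ¬v) → ¬v = 0 → 0 = 1
((¬v → (u → (u → v))) → (u → (u → v))) → (((u → (u → v)) → ¬v) → ¬v) = 1 → 1 = 1
and checking the remaining 24 assignments likewise gives ≥ 1 in every case.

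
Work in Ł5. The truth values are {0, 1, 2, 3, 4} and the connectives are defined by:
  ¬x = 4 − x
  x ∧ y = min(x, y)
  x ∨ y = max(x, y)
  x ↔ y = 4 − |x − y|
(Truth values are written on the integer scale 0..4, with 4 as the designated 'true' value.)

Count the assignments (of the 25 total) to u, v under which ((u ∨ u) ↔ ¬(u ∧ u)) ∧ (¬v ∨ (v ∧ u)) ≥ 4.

value 4: 1 assignment (counts)
value 3: 1 assignment
value 2: 11 assignments
value 1: 2 assignments
value 0: 10 assignments
So 1 of the 25 assignments meets the threshold.

1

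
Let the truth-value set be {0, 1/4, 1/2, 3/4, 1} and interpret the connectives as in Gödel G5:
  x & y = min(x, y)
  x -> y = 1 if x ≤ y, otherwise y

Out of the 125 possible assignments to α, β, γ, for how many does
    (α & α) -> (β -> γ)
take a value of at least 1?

95

value 1: 95 assignments (counts)
value 3/4: 1 assignment
value 1/2: 4 assignments
value 1/4: 9 assignments
value 0: 16 assignments
So 95 of the 125 assignments meet the threshold.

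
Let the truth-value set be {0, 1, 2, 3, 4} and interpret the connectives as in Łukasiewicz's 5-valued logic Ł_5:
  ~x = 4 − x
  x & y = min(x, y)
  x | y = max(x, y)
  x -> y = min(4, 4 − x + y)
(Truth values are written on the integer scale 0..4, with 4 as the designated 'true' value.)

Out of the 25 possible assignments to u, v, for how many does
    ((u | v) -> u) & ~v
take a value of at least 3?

10

value 4: 5 assignments (counts)
value 3: 5 assignments (counts)
value 2: 5 assignments
value 1: 5 assignments
value 0: 5 assignments
So 10 of the 25 assignments meet the threshold.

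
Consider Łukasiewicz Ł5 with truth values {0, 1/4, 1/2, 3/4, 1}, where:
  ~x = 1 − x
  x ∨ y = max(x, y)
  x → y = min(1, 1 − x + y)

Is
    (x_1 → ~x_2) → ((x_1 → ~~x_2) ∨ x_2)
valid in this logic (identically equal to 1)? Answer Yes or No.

Counterexample: take x_1 = 1/4, x_2 = 0.
~x_2 = ~0 = 1
x_1 → ~x_2 = 1/4 → 1 = 1
~x_2 = ~0 = 1
~~x_2 = ~1 = 0
x_1 → ~~x_2 = 1/4 → 0 = 3/4
(x_1 → ~~x_2) ∨ x_2 = 3/4 ∨ 0 = 3/4
(x_1 → ~x_2) → ((x_1 → ~~x_2) ∨ x_2) = 1 → 3/4 = 3/4
This gives 3/4 ≠ 1.

No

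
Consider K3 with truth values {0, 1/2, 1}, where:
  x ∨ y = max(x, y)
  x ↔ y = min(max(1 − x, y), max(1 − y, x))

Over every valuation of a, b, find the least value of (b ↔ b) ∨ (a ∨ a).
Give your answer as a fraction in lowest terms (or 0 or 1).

Take a = 0, b = 1/2:
b ↔ b = 1/2 ↔ 1/2 = 1/2
a ∨ a = 0 ∨ 0 = 0
(b ↔ b) ∨ (a ∨ a) = 1/2 ∨ 0 = 1/2
No assignment yields a value below 1/2, so this is the minimum.

1/2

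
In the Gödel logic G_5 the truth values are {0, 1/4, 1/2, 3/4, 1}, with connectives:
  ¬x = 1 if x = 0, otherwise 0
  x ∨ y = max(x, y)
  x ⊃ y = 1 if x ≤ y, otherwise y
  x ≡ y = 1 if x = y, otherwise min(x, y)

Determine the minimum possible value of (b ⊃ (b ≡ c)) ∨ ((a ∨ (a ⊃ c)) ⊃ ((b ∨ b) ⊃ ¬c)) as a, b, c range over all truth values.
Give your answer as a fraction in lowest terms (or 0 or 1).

Take a = 0, b = 1/2, c = 1/4:
b ≡ c = 1/2 ≡ 1/4 = 1/4
b ⊃ (b ≡ c) = 1/2 ⊃ 1/4 = 1/4
a ⊃ c = 0 ⊃ 1/4 = 1
a ∨ (a ⊃ c) = 0 ∨ 1 = 1
b ∨ b = 1/2 ∨ 1/2 = 1/2
¬c = ¬1/4 = 0
(b ∨ b) ⊃ ¬c = 1/2 ⊃ 0 = 0
(a ∨ (a ⊃ c)) ⊃ ((b ∨ b) ⊃ ¬c) = 1 ⊃ 0 = 0
(b ⊃ (b ≡ c)) ∨ ((a ∨ (a ⊃ c)) ⊃ ((b ∨ b) ⊃ ¬c)) = 1/4 ∨ 0 = 1/4
No assignment yields a value below 1/4, so this is the minimum.

1/4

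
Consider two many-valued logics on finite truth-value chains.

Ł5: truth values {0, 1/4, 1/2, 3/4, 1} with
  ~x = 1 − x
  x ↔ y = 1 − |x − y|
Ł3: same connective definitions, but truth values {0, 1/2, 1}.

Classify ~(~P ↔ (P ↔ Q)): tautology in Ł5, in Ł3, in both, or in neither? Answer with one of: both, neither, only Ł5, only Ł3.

In Ł5: at P = 0, Q = 0 the value is 0 — not a tautology.
In Ł3: at P = 0, Q = 0 the value is 0 — not a tautology.

neither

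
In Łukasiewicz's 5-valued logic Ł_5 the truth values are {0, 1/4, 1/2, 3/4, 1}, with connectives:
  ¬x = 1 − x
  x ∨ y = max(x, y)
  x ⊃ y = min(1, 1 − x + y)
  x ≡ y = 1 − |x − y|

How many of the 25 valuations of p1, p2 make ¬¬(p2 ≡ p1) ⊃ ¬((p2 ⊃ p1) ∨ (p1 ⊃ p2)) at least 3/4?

6

value 1: 2 assignments (counts)
value 3/4: 4 assignments (counts)
value 1/2: 6 assignments
value 1/4: 8 assignments
value 0: 5 assignments
So 6 of the 25 assignments meet the threshold.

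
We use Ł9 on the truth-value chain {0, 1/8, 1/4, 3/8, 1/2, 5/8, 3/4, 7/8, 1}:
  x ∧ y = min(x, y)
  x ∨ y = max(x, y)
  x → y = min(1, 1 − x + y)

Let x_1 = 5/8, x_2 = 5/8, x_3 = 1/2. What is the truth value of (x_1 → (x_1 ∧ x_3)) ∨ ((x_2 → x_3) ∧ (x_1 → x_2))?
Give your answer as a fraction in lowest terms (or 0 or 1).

7/8

x_1 ∧ x_3 = 5/8 ∧ 1/2 = 1/2
x_1 → (x_1 ∧ x_3) = 5/8 → 1/2 = 7/8
x_2 → x_3 = 5/8 → 1/2 = 7/8
x_1 → x_2 = 5/8 → 5/8 = 1
(x_2 → x_3) ∧ (x_1 → x_2) = 7/8 ∧ 1 = 7/8
(x_1 → (x_1 ∧ x_3)) ∨ ((x_2 → x_3) ∧ (x_1 → x_2)) = 7/8 ∨ 7/8 = 7/8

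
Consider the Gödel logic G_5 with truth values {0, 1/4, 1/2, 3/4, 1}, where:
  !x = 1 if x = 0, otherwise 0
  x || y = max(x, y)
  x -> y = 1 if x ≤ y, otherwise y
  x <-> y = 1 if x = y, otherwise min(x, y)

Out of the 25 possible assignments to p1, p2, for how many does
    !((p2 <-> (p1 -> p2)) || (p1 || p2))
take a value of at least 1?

value 1: 1 assignment (counts)
value 0: 24 assignments
So 1 of the 25 assignments meets the threshold.

1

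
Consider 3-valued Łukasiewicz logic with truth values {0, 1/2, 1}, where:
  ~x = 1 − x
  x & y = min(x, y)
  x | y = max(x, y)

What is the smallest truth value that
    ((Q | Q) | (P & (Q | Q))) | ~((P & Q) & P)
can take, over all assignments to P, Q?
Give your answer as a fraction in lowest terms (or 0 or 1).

Take P = 1/2, Q = 1/2:
Q | Q = 1/2 | 1/2 = 1/2
Q | Q = 1/2 | 1/2 = 1/2
P & (Q | Q) = 1/2 & 1/2 = 1/2
(Q | Q) | (P & (Q | Q)) = 1/2 | 1/2 = 1/2
P & Q = 1/2 & 1/2 = 1/2
(P & Q) & P = 1/2 & 1/2 = 1/2
~((P & Q) & P) = ~1/2 = 1/2
((Q | Q) | (P & (Q | Q))) | ~((P & Q) & P) = 1/2 | 1/2 = 1/2
No assignment yields a value below 1/2, so this is the minimum.

1/2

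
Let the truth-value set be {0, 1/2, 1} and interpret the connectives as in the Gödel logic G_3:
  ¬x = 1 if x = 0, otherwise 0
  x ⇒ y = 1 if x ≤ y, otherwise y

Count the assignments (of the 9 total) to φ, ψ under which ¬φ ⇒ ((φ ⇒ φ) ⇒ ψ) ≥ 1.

7

φ = 0, ψ = 0 ↦ 0  <
φ = 0, ψ = 1/2 ↦ 1/2  <
φ = 0, ψ = 1 ↦ 1  ≥
φ = 1/2, ψ = 0 ↦ 1  ≥
φ = 1/2, ψ = 1/2 ↦ 1  ≥
φ = 1/2, ψ = 1 ↦ 1  ≥
φ = 1, ψ = 0 ↦ 1  ≥
φ = 1, ψ = 1/2 ↦ 1  ≥
φ = 1, ψ = 1 ↦ 1  ≥
So 7 of the 9 assignments meet the threshold.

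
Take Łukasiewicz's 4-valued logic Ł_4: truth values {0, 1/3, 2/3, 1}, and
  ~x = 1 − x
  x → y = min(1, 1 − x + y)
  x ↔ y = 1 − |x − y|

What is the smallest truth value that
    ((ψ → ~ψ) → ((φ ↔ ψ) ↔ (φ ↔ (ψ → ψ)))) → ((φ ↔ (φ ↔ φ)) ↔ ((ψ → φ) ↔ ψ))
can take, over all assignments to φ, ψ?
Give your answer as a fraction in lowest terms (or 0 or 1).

1/3

Take φ = 0, ψ = 2/3:
~ψ = ~2/3 = 1/3
ψ → ~ψ = 2/3 → 1/3 = 2/3
φ ↔ ψ = 0 ↔ 2/3 = 1/3
ψ → ψ = 2/3 → 2/3 = 1
φ ↔ (ψ → ψ) = 0 ↔ 1 = 0
(φ ↔ ψ) ↔ (φ ↔ (ψ → ψ)) = 1/3 ↔ 0 = 2/3
(ψ → ~ψ) → ((φ ↔ ψ) ↔ (φ ↔ (ψ → ψ))) = 2/3 → 2/3 = 1
φ ↔ φ = 0 ↔ 0 = 1
φ ↔ (φ ↔ φ) = 0 ↔ 1 = 0
ψ → φ = 2/3 → 0 = 1/3
(ψ → φ) ↔ ψ = 1/3 ↔ 2/3 = 2/3
(φ ↔ (φ ↔ φ)) ↔ ((ψ → φ) ↔ ψ) = 0 ↔ 2/3 = 1/3
((ψ → ~ψ) → ((φ ↔ ψ) ↔ (φ ↔ (ψ → ψ)))) → ((φ ↔ (φ ↔ φ)) ↔ ((ψ → φ) ↔ ψ)) = 1 → 1/3 = 1/3
No assignment yields a value below 1/3, so this is the minimum.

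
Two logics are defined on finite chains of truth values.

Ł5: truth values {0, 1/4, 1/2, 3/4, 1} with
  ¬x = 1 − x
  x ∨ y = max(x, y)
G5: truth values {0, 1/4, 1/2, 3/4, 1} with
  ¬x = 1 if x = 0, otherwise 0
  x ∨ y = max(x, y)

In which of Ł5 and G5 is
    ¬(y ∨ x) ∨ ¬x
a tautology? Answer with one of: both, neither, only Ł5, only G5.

neither

In Ł5: at x = 1/4, y = 0 the value is 3/4 — not a tautology.
In G5: at x = 1/4, y = 0 the value is 0 — not a tautology.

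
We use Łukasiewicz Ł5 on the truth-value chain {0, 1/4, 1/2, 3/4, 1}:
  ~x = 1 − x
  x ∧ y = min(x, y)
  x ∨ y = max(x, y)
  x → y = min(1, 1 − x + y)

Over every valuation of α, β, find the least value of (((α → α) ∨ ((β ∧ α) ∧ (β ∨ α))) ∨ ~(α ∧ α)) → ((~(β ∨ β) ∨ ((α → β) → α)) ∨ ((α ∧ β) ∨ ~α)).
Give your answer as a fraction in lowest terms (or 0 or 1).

1/2

Take α = 1/2, β = 1/2:
α → α = 1/2 → 1/2 = 1
β ∧ α = 1/2 ∧ 1/2 = 1/2
β ∨ α = 1/2 ∨ 1/2 = 1/2
(β ∧ α) ∧ (β ∨ α) = 1/2 ∧ 1/2 = 1/2
(α → α) ∨ ((β ∧ α) ∧ (β ∨ α)) = 1 ∨ 1/2 = 1
α ∧ α = 1/2 ∧ 1/2 = 1/2
~(α ∧ α) = ~1/2 = 1/2
((α → α) ∨ ((β ∧ α) ∧ (β ∨ α))) ∨ ~(α ∧ α) = 1 ∨ 1/2 = 1
β ∨ β = 1/2 ∨ 1/2 = 1/2
~(β ∨ β) = ~1/2 = 1/2
α → β = 1/2 → 1/2 = 1
(α → β) → α = 1 → 1/2 = 1/2
~(β ∨ β) ∨ ((α → β) → α) = 1/2 ∨ 1/2 = 1/2
α ∧ β = 1/2 ∧ 1/2 = 1/2
~α = ~1/2 = 1/2
(α ∧ β) ∨ ~α = 1/2 ∨ 1/2 = 1/2
(~(β ∨ β) ∨ ((α → β) → α)) ∨ ((α ∧ β) ∨ ~α) = 1/2 ∨ 1/2 = 1/2
(((α → α) ∨ ((β ∧ α) ∧ (β ∨ α))) ∨ ~(α ∧ α)) → ((~(β ∨ β) ∨ ((α → β) → α)) ∨ ((α ∧ β) ∨ ~α)) = 1 → 1/2 = 1/2
No assignment yields a value below 1/2, so this is the minimum.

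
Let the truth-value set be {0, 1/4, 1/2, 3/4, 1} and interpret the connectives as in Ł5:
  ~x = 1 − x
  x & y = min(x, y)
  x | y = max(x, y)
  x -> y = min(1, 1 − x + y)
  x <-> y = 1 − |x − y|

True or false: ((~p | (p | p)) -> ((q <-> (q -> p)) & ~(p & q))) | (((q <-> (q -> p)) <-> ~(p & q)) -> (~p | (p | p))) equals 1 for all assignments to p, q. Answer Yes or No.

Counterexample: take p = 3/4, q = 1/2.
~p = ~3/4 = 1/4
p | p = 3/4 | 3/4 = 3/4
~p | (p | p) = 1/4 | 3/4 = 3/4
q -> p = 1/2 -> 3/4 = 1
q <-> (q -> p) = 1/2 <-> 1 = 1/2
p & q = 3/4 & 1/2 = 1/2
~(p & q) = ~1/2 = 1/2
(q <-> (q -> p)) & ~(p & q) = 1/2 & 1/2 = 1/2
(~p | (p | p)) -> ((q <-> (q -> p)) & ~(p & q)) = 3/4 -> 1/2 = 3/4
q -> p = 1/2 -> 3/4 = 1
q <-> (q -> p) = 1/2 <-> 1 = 1/2
p & q = 3/4 & 1/2 = 1/2
~(p & q) = ~1/2 = 1/2
(q <-> (q -> p)) <-> ~(p & q) = 1/2 <-> 1/2 = 1
~p = ~3/4 = 1/4
p | p = 3/4 | 3/4 = 3/4
~p | (p | p) = 1/4 | 3/4 = 3/4
((q <-> (q -> p)) <-> ~(p & q)) -> (~p | (p | p)) = 1 -> 3/4 = 3/4
((~p | (p | p)) -> ((q <-> (q -> p)) & ~(p & q))) | (((q <-> (q -> p)) <-> ~(p & q)) -> (~p | (p | p))) = 3/4 | 3/4 = 3/4
This gives 3/4 ≠ 1.

No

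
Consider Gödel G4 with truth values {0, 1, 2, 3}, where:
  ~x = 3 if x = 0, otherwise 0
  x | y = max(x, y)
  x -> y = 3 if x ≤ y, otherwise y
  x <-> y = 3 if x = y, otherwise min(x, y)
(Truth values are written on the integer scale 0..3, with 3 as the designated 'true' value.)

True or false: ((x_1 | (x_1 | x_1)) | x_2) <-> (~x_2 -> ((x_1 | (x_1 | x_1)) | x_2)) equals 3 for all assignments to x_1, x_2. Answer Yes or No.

Counterexample: take x_1 = 0, x_2 = 1.
x_1 | x_1 = 0 | 0 = 0
x_1 | (x_1 | x_1) = 0 | 0 = 0
(x_1 | (x_1 | x_1)) | x_2 = 0 | 1 = 1
~x_2 = ~1 = 0
~x_2 -> ((x_1 | (x_1 | x_1)) | x_2) = 0 -> 1 = 3
((x_1 | (x_1 | x_1)) | x_2) <-> (~x_2 -> ((x_1 | (x_1 | x_1)) | x_2)) = 1 <-> 3 = 1
This gives 1 ≠ 3.

No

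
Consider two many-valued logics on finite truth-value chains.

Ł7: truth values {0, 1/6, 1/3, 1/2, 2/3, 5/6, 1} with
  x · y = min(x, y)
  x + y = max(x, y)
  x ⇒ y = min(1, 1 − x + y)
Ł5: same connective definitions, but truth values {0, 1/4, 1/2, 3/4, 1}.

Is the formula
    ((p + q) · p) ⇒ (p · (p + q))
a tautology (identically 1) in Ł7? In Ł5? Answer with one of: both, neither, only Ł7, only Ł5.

both

In Ł7: every assignment gives 1 — tautology.
In Ł5: every assignment gives 1 — tautology.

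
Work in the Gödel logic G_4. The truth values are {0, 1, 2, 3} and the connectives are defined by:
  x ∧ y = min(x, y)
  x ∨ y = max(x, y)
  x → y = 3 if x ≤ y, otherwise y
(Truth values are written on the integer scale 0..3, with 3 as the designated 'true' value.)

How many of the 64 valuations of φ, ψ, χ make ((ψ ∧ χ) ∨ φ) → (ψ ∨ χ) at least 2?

55

value 3: 50 assignments (counts)
value 2: 5 assignments (counts)
value 1: 6 assignments
value 0: 3 assignments
So 55 of the 64 assignments meet the threshold.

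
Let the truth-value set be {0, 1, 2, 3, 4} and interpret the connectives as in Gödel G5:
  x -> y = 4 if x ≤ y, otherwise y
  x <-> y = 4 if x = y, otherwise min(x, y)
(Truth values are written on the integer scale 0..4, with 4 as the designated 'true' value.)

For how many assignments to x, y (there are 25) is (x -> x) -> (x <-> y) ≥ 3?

value 4: 5 assignments (counts)
value 3: 2 assignments (counts)
value 2: 4 assignments
value 1: 6 assignments
value 0: 8 assignments
So 7 of the 25 assignments meet the threshold.

7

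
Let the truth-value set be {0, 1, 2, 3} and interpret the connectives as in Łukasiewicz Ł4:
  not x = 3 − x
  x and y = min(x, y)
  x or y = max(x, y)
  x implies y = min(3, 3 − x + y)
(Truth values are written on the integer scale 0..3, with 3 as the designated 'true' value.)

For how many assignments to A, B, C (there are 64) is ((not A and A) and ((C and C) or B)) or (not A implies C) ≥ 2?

value 3: 40 assignments (counts)
value 2: 12 assignments (counts)
value 1: 8 assignments
value 0: 4 assignments
So 52 of the 64 assignments meet the threshold.

52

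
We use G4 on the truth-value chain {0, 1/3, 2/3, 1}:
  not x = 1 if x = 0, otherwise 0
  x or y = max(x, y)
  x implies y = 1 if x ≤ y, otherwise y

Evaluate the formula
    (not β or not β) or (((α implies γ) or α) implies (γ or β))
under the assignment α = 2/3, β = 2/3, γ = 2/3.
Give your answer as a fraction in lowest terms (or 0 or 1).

not β = not 2/3 = 0
not β = not 2/3 = 0
not β or not β = 0 or 0 = 0
α implies γ = 2/3 implies 2/3 = 1
(α implies γ) or α = 1 or 2/3 = 1
γ or β = 2/3 or 2/3 = 2/3
((α implies γ) or α) implies (γ or β) = 1 implies 2/3 = 2/3
(not β or not β) or (((α implies γ) or α) implies (γ or β)) = 0 or 2/3 = 2/3

2/3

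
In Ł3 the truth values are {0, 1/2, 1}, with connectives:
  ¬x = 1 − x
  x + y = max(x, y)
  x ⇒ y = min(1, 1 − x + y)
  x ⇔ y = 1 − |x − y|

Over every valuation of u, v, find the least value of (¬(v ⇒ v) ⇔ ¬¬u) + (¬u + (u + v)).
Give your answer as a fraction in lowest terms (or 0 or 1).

Take u = 1/2, v = 0:
v ⇒ v = 0 ⇒ 0 = 1
¬(v ⇒ v) = ¬1 = 0
¬u = ¬1/2 = 1/2
¬¬u = ¬1/2 = 1/2
¬(v ⇒ v) ⇔ ¬¬u = 0 ⇔ 1/2 = 1/2
¬u = ¬1/2 = 1/2
u + v = 1/2 + 0 = 1/2
¬u + (u + v) = 1/2 + 1/2 = 1/2
(¬(v ⇒ v) ⇔ ¬¬u) + (¬u + (u + v)) = 1/2 + 1/2 = 1/2
No assignment yields a value below 1/2, so this is the minimum.

1/2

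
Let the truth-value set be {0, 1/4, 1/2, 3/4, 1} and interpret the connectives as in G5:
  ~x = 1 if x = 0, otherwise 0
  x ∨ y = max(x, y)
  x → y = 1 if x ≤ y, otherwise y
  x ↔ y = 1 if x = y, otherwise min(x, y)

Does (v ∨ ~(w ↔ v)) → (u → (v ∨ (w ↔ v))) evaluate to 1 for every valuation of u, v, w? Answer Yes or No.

Counterexample: take u = 1/4, v = 0, w = 1/4.
w ↔ v = 1/4 ↔ 0 = 0
~(w ↔ v) = ~0 = 1
v ∨ ~(w ↔ v) = 0 ∨ 1 = 1
w ↔ v = 1/4 ↔ 0 = 0
v ∨ (w ↔ v) = 0 ∨ 0 = 0
u → (v ∨ (w ↔ v)) = 1/4 → 0 = 0
(v ∨ ~(w ↔ v)) → (u → (v ∨ (w ↔ v))) = 1 → 0 = 0
This gives 0 ≠ 1.

No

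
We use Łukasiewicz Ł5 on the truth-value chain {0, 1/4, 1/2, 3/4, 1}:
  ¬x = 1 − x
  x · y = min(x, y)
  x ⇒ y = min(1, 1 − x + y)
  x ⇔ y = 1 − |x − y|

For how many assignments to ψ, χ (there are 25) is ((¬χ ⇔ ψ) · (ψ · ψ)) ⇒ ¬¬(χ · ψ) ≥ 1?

value 1: 17 assignments (counts)
value 3/4: 3 assignments
value 1/2: 3 assignments
value 1/4: 1 assignment
value 0: 1 assignment
So 17 of the 25 assignments meet the threshold.

17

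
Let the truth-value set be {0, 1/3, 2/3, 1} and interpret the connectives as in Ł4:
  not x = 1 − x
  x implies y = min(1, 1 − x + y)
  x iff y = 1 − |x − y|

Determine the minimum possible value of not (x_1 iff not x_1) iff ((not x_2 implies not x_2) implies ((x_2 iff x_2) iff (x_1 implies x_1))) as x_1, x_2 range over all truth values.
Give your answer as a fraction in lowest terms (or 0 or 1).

1/3

Take x_1 = 1/3, x_2 = 0:
not x_1 = not 1/3 = 2/3
x_1 iff not x_1 = 1/3 iff 2/3 = 2/3
not (x_1 iff not x_1) = not 2/3 = 1/3
not x_2 = not 0 = 1
not x_2 = not 0 = 1
not x_2 implies not x_2 = 1 implies 1 = 1
x_2 iff x_2 = 0 iff 0 = 1
x_1 implies x_1 = 1/3 implies 1/3 = 1
(x_2 iff x_2) iff (x_1 implies x_1) = 1 iff 1 = 1
(not x_2 implies not x_2) implies ((x_2 iff x_2) iff (x_1 implies x_1)) = 1 implies 1 = 1
not (x_1 iff not x_1) iff ((not x_2 implies not x_2) implies ((x_2 iff x_2) iff (x_1 implies x_1))) = 1/3 iff 1 = 1/3
No assignment yields a value below 1/3, so this is the minimum.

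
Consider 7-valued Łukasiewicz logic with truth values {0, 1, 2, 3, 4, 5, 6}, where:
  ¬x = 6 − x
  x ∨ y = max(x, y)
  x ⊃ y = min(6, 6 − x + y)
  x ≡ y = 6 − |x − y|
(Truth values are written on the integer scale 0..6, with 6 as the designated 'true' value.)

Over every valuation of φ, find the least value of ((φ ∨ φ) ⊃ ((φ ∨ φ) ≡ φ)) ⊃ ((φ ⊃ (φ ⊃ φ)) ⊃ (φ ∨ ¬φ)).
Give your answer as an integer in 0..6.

3

Take φ = 3:
φ ∨ φ = 3 ∨ 3 = 3
φ ∨ φ = 3 ∨ 3 = 3
(φ ∨ φ) ≡ φ = 3 ≡ 3 = 6
(φ ∨ φ) ⊃ ((φ ∨ φ) ≡ φ) = 3 ⊃ 6 = 6
φ ⊃ φ = 3 ⊃ 3 = 6
φ ⊃ (φ ⊃ φ) = 3 ⊃ 6 = 6
¬φ = ¬3 = 3
φ ∨ ¬φ = 3 ∨ 3 = 3
(φ ⊃ (φ ⊃ φ)) ⊃ (φ ∨ ¬φ) = 6 ⊃ 3 = 3
((φ ∨ φ) ⊃ ((φ ∨ φ) ≡ φ)) ⊃ ((φ ⊃ (φ ⊃ φ)) ⊃ (φ ∨ ¬φ)) = 6 ⊃ 3 = 3
No assignment yields a value below 3, so this is the minimum.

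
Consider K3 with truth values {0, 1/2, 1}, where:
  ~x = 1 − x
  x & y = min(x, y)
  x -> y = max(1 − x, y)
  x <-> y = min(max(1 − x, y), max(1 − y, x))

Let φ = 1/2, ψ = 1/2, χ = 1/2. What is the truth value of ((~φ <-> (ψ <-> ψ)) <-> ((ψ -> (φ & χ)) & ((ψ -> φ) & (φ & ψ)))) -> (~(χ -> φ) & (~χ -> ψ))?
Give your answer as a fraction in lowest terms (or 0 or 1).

~φ = ~1/2 = 1/2
ψ <-> ψ = 1/2 <-> 1/2 = 1/2
~φ <-> (ψ <-> ψ) = 1/2 <-> 1/2 = 1/2
φ & χ = 1/2 & 1/2 = 1/2
ψ -> (φ & χ) = 1/2 -> 1/2 = 1/2
ψ -> φ = 1/2 -> 1/2 = 1/2
φ & ψ = 1/2 & 1/2 = 1/2
(ψ -> φ) & (φ & ψ) = 1/2 & 1/2 = 1/2
(ψ -> (φ & χ)) & ((ψ -> φ) & (φ & ψ)) = 1/2 & 1/2 = 1/2
(~φ <-> (ψ <-> ψ)) <-> ((ψ -> (φ & χ)) & ((ψ -> φ) & (φ & ψ))) = 1/2 <-> 1/2 = 1/2
χ -> φ = 1/2 -> 1/2 = 1/2
~(χ -> φ) = ~1/2 = 1/2
~χ = ~1/2 = 1/2
~χ -> ψ = 1/2 -> 1/2 = 1/2
~(χ -> φ) & (~χ -> ψ) = 1/2 & 1/2 = 1/2
((~φ <-> (ψ <-> ψ)) <-> ((ψ -> (φ & χ)) & ((ψ -> φ) & (φ & ψ)))) -> (~(χ -> φ) & (~χ -> ψ)) = 1/2 -> 1/2 = 1/2

1/2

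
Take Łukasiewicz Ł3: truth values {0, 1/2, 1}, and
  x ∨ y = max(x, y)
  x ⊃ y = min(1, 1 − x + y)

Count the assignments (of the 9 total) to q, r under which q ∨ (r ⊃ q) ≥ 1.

q = 0, r = 0 ↦ 1  ≥
q = 0, r = 1/2 ↦ 1/2  <
q = 0, r = 1 ↦ 0  <
q = 1/2, r = 0 ↦ 1  ≥
q = 1/2, r = 1/2 ↦ 1  ≥
q = 1/2, r = 1 ↦ 1/2  <
q = 1, r = 0 ↦ 1  ≥
q = 1, r = 1/2 ↦ 1  ≥
q = 1, r = 1 ↦ 1  ≥
So 6 of the 9 assignments meet the threshold.

6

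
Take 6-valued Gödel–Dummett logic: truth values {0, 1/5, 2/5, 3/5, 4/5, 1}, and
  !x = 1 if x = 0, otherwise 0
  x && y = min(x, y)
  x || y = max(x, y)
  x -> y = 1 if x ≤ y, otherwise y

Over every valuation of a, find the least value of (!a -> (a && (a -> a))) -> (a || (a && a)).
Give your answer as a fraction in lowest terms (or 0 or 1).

Take a = 1/5:
!a = !1/5 = 0
a -> a = 1/5 -> 1/5 = 1
a && (a -> a) = 1/5 && 1 = 1/5
!a -> (a && (a -> a)) = 0 -> 1/5 = 1
a && a = 1/5 && 1/5 = 1/5
a || (a && a) = 1/5 || 1/5 = 1/5
(!a -> (a && (a -> a))) -> (a || (a && a)) = 1 -> 1/5 = 1/5
No assignment yields a value below 1/5, so this is the minimum.

1/5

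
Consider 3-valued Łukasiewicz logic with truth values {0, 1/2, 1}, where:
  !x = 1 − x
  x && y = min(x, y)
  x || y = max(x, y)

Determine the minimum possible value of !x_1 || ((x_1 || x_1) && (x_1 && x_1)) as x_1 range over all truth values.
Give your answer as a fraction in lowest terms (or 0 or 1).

Take x_1 = 1/2:
!x_1 = !1/2 = 1/2
x_1 || x_1 = 1/2 || 1/2 = 1/2
x_1 && x_1 = 1/2 && 1/2 = 1/2
(x_1 || x_1) && (x_1 && x_1) = 1/2 && 1/2 = 1/2
!x_1 || ((x_1 || x_1) && (x_1 && x_1)) = 1/2 || 1/2 = 1/2
No assignment yields a value below 1/2, so this is the minimum.

1/2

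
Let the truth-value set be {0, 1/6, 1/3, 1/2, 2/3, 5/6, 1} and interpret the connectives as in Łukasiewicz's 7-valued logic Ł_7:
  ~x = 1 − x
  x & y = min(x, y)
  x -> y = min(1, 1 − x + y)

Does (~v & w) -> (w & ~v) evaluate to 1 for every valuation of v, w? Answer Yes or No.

At v = 1/3, w = 1/2, for instance:
~v = ~1/3 = 2/3
~v & w = 2/3 & 1/2 = 1/2
w & ~v = 1/2 & 2/3 = 1/2
(~v & w) -> (w & ~v) = 1/2 -> 1/2 = 1
and checking the remaining 48 assignments likewise gives ≥ 1 in every case.

Yes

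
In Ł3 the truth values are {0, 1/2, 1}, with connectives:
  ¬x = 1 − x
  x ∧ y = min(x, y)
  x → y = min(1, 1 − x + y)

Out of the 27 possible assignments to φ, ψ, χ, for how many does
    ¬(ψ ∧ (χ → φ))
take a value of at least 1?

value 1: 11 assignments (counts)
value 1/2: 10 assignments
value 0: 6 assignments
So 11 of the 27 assignments meet the threshold.

11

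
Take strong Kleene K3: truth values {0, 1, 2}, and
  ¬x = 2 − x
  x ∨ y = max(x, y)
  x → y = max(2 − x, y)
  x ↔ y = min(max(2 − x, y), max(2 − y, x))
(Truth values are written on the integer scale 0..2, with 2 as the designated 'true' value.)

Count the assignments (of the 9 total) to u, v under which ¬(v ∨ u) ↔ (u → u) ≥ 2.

1

u = 0, v = 0 ↦ 2  ≥
u = 0, v = 1 ↦ 1  <
u = 0, v = 2 ↦ 0  <
u = 1, v = 0 ↦ 1  <
u = 1, v = 1 ↦ 1  <
u = 1, v = 2 ↦ 1  <
u = 2, v = 0 ↦ 0  <
u = 2, v = 1 ↦ 0  <
u = 2, v = 2 ↦ 0  <
So 1 of the 9 assignments meets the threshold.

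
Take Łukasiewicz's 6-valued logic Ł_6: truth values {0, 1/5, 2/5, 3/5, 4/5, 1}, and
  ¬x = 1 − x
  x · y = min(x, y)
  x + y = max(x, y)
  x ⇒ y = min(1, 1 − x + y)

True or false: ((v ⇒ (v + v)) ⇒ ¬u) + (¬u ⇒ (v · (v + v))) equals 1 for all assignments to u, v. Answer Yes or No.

Counterexample: take u = 1/5, v = 0.
v + v = 0 + 0 = 0
v ⇒ (v + v) = 0 ⇒ 0 = 1
¬u = ¬1/5 = 4/5
(v ⇒ (v + v)) ⇒ ¬u = 1 ⇒ 4/5 = 4/5
¬u = ¬1/5 = 4/5
v + v = 0 + 0 = 0
v · (v + v) = 0 · 0 = 0
¬u ⇒ (v · (v + v)) = 4/5 ⇒ 0 = 1/5
((v ⇒ (v + v)) ⇒ ¬u) + (¬u ⇒ (v · (v + v))) = 4/5 + 1/5 = 4/5
This gives 4/5 ≠ 1.

No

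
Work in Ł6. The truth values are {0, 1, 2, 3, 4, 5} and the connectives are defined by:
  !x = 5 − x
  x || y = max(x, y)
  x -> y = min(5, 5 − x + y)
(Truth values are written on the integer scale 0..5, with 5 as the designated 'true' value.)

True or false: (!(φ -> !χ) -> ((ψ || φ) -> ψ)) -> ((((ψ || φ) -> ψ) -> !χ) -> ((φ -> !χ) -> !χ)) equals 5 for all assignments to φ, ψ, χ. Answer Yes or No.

No

Counterexample: take φ = 1, ψ = 0, χ = 1.
!χ = !1 = 4
φ -> !χ = 1 -> 4 = 5
!(φ -> !χ) = !5 = 0
ψ || φ = 0 || 1 = 1
(ψ || φ) -> ψ = 1 -> 0 = 4
!(φ -> !χ) -> ((ψ || φ) -> ψ) = 0 -> 4 = 5
ψ || φ = 0 || 1 = 1
(ψ || φ) -> ψ = 1 -> 0 = 4
!χ = !1 = 4
((ψ || φ) -> ψ) -> !χ = 4 -> 4 = 5
!χ = !1 = 4
φ -> !χ = 1 -> 4 = 5
!χ = !1 = 4
(φ -> !χ) -> !χ = 5 -> 4 = 4
(((ψ || φ) -> ψ) -> !χ) -> ((φ -> !χ) -> !χ) = 5 -> 4 = 4
(!(φ -> !χ) -> ((ψ || φ) -> ψ)) -> ((((ψ || φ) -> ψ) -> !χ) -> ((φ -> !χ) -> !χ)) = 5 -> 4 = 4
This gives 4 ≠ 5.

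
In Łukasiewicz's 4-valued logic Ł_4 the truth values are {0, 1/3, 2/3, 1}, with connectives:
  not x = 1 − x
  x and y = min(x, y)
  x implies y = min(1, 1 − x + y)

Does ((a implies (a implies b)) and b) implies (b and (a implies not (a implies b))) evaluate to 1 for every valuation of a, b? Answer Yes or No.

No

Counterexample: take a = 1/3, b = 1.
a implies b = 1/3 implies 1 = 1
a implies (a implies b) = 1/3 implies 1 = 1
(a implies (a implies b)) and b = 1 and 1 = 1
a implies b = 1/3 implies 1 = 1
not (a implies b) = not 1 = 0
a implies not (a implies b) = 1/3 implies 0 = 2/3
b and (a implies not (a implies b)) = 1 and 2/3 = 2/3
((a implies (a implies b)) and b) implies (b and (a implies not (a implies b))) = 1 implies 2/3 = 2/3
This gives 2/3 ≠ 1.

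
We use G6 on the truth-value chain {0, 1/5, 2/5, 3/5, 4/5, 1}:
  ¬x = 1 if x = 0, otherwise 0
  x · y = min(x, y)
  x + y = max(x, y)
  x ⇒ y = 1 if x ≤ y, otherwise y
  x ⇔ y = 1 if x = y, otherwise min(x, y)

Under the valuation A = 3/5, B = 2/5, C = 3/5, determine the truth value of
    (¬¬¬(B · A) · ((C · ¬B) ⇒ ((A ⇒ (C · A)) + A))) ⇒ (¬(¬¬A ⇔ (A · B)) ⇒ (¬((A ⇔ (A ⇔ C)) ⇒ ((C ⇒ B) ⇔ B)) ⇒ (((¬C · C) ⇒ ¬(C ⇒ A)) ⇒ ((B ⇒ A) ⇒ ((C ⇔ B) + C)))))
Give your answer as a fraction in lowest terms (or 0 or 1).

1

B · A = 2/5 · 3/5 = 2/5
¬(B · A) = ¬2/5 = 0
¬¬(B · A) = ¬0 = 1
¬¬¬(B · A) = ¬1 = 0
¬B = ¬2/5 = 0
C · ¬B = 3/5 · 0 = 0
C · A = 3/5 · 3/5 = 3/5
A ⇒ (C · A) = 3/5 ⇒ 3/5 = 1
(A ⇒ (C · A)) + A = 1 + 3/5 = 1
(C · ¬B) ⇒ ((A ⇒ (C · A)) + A) = 0 ⇒ 1 = 1
¬¬¬(B · A) · ((C · ¬B) ⇒ ((A ⇒ (C · A)) + A)) = 0 · 1 = 0
¬A = ¬3/5 = 0
¬¬A = ¬0 = 1
A · B = 3/5 · 2/5 = 2/5
¬¬A ⇔ (A · B) = 1 ⇔ 2/5 = 2/5
¬(¬¬A ⇔ (A · B)) = ¬2/5 = 0
A ⇔ C = 3/5 ⇔ 3/5 = 1
A ⇔ (A ⇔ C) = 3/5 ⇔ 1 = 3/5
C ⇒ B = 3/5 ⇒ 2/5 = 2/5
(C ⇒ B) ⇔ B = 2/5 ⇔ 2/5 = 1
(A ⇔ (A ⇔ C)) ⇒ ((C ⇒ B) ⇔ B) = 3/5 ⇒ 1 = 1
¬((A ⇔ (A ⇔ C)) ⇒ ((C ⇒ B) ⇔ B)) = ¬1 = 0
¬C = ¬3/5 = 0
¬C · C = 0 · 3/5 = 0
C ⇒ A = 3/5 ⇒ 3/5 = 1
¬(C ⇒ A) = ¬1 = 0
(¬C · C) ⇒ ¬(C ⇒ A) = 0 ⇒ 0 = 1
B ⇒ A = 2/5 ⇒ 3/5 = 1
C ⇔ B = 3/5 ⇔ 2/5 = 2/5
(C ⇔ B) + C = 2/5 + 3/5 = 3/5
(B ⇒ A) ⇒ ((C ⇔ B) + C) = 1 ⇒ 3/5 = 3/5
((¬C · C) ⇒ ¬(C ⇒ A)) ⇒ ((B ⇒ A) ⇒ ((C ⇔ B) + C)) = 1 ⇒ 3/5 = 3/5
¬((A ⇔ (A ⇔ C)) ⇒ ((C ⇒ B) ⇔ B)) ⇒ (((¬C · C) ⇒ ¬(C ⇒ A)) ⇒ ((B ⇒ A) ⇒ ((C ⇔ B) + C))) = 0 ⇒ 3/5 = 1
¬(¬¬A ⇔ (A · B)) ⇒ (¬((A ⇔ (A ⇔ C)) ⇒ ((C ⇒ B) ⇔ B)) ⇒ (((¬C · C) ⇒ ¬(C ⇒ A)) ⇒ ((B ⇒ A) ⇒ ((C ⇔ B) + C)))) = 0 ⇒ 1 = 1
(¬¬¬(B · A) · ((C · ¬B) ⇒ ((A ⇒ (C · A)) + A))) ⇒ (¬(¬¬A ⇔ (A · B)) ⇒ (¬((A ⇔ (A ⇔ C)) ⇒ ((C ⇒ B) ⇔ B)) ⇒ (((¬C · C) ⇒ ¬(C ⇒ A)) ⇒ ((B ⇒ A) ⇒ ((C ⇔ B) + C))))) = 0 ⇒ 1 = 1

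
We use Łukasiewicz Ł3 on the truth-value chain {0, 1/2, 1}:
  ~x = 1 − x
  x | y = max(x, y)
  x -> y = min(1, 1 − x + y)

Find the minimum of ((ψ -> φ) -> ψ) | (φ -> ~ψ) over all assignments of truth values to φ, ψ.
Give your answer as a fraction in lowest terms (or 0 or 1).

1/2

Take φ = 1, ψ = 1/2:
ψ -> φ = 1/2 -> 1 = 1
(ψ -> φ) -> ψ = 1 -> 1/2 = 1/2
~ψ = ~1/2 = 1/2
φ -> ~ψ = 1 -> 1/2 = 1/2
((ψ -> φ) -> ψ) | (φ -> ~ψ) = 1/2 | 1/2 = 1/2
No assignment yields a value below 1/2, so this is the minimum.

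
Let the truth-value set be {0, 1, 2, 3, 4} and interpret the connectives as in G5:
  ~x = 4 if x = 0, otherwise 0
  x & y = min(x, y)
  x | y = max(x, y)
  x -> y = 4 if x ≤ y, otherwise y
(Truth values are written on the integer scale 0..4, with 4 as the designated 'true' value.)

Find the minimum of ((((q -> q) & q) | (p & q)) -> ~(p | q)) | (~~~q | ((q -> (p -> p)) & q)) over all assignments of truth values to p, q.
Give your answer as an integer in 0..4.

1

Take p = 0, q = 1:
q -> q = 1 -> 1 = 4
(q -> q) & q = 4 & 1 = 1
p & q = 0 & 1 = 0
((q -> q) & q) | (p & q) = 1 | 0 = 1
p | q = 0 | 1 = 1
~(p | q) = ~1 = 0
(((q -> q) & q) | (p & q)) -> ~(p | q) = 1 -> 0 = 0
~q = ~1 = 0
~~q = ~0 = 4
~~~q = ~4 = 0
p -> p = 0 -> 0 = 4
q -> (p -> p) = 1 -> 4 = 4
(q -> (p -> p)) & q = 4 & 1 = 1
~~~q | ((q -> (p -> p)) & q) = 0 | 1 = 1
((((q -> q) & q) | (p & q)) -> ~(p | q)) | (~~~q | ((q -> (p -> p)) & q)) = 0 | 1 = 1
No assignment yields a value below 1, so this is the minimum.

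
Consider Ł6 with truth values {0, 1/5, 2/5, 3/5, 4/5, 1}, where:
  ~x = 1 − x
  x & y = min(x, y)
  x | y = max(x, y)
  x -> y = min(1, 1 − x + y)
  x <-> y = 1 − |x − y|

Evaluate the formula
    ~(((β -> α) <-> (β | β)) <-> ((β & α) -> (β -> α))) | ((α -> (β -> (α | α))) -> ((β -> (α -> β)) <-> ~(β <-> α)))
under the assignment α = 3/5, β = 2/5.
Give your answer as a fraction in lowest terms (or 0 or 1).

β -> α = 2/5 -> 3/5 = 1
β | β = 2/5 | 2/5 = 2/5
(β -> α) <-> (β | β) = 1 <-> 2/5 = 2/5
β & α = 2/5 & 3/5 = 2/5
β -> α = 2/5 -> 3/5 = 1
(β & α) -> (β -> α) = 2/5 -> 1 = 1
((β -> α) <-> (β | β)) <-> ((β & α) -> (β -> α)) = 2/5 <-> 1 = 2/5
~(((β -> α) <-> (β | β)) <-> ((β & α) -> (β -> α))) = ~2/5 = 3/5
α | α = 3/5 | 3/5 = 3/5
β -> (α | α) = 2/5 -> 3/5 = 1
α -> (β -> (α | α)) = 3/5 -> 1 = 1
α -> β = 3/5 -> 2/5 = 4/5
β -> (α -> β) = 2/5 -> 4/5 = 1
β <-> α = 2/5 <-> 3/5 = 4/5
~(β <-> α) = ~4/5 = 1/5
(β -> (α -> β)) <-> ~(β <-> α) = 1 <-> 1/5 = 1/5
(α -> (β -> (α | α))) -> ((β -> (α -> β)) <-> ~(β <-> α)) = 1 -> 1/5 = 1/5
~(((β -> α) <-> (β | β)) <-> ((β & α) -> (β -> α))) | ((α -> (β -> (α | α))) -> ((β -> (α -> β)) <-> ~(β <-> α))) = 3/5 | 1/5 = 3/5

3/5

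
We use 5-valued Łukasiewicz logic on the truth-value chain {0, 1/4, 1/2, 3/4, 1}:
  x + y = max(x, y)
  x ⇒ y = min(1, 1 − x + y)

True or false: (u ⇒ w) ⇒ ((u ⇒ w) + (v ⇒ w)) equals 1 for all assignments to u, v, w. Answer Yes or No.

At u = 0, v = 0, w = 1/2, for instance:
u ⇒ w = 0 ⇒ 1/2 = 1
v ⇒ w = 0 ⇒ 1/2 = 1
(u ⇒ w) + (v ⇒ w) = 1 + 1 = 1
(u ⇒ w) ⇒ ((u ⇒ w) + (v ⇒ w)) = 1 ⇒ 1 = 1
and checking the remaining 124 assignments likewise gives ≥ 1 in every case.

Yes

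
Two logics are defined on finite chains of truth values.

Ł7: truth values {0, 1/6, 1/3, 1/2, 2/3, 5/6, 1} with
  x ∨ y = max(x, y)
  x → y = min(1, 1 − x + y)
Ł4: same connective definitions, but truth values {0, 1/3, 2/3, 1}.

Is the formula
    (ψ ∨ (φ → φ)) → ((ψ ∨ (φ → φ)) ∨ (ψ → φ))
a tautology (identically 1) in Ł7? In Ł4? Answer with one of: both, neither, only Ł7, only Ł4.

In Ł7: every assignment gives 1 — tautology.
In Ł4: every assignment gives 1 — tautology.

both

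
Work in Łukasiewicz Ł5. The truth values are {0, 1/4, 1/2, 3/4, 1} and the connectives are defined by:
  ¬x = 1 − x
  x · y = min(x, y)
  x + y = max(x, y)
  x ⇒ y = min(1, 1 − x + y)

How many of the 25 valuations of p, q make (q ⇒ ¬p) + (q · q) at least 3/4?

24

value 1: 19 assignments (counts)
value 3/4: 5 assignments (counts)
value 1/2: 1 assignment
So 24 of the 25 assignments meet the threshold.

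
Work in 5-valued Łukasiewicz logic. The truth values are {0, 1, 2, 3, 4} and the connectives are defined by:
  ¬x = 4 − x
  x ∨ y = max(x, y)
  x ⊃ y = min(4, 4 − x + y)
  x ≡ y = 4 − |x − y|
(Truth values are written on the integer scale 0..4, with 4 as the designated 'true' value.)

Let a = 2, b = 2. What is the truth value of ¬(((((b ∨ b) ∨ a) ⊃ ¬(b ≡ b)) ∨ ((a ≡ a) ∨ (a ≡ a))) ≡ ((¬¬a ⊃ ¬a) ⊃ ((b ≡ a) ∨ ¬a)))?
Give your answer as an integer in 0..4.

0

b ∨ b = 2 ∨ 2 = 2
(b ∨ b) ∨ a = 2 ∨ 2 = 2
b ≡ b = 2 ≡ 2 = 4
¬(b ≡ b) = ¬4 = 0
((b ∨ b) ∨ a) ⊃ ¬(b ≡ b) = 2 ⊃ 0 = 2
a ≡ a = 2 ≡ 2 = 4
a ≡ a = 2 ≡ 2 = 4
(a ≡ a) ∨ (a ≡ a) = 4 ∨ 4 = 4
(((b ∨ b) ∨ a) ⊃ ¬(b ≡ b)) ∨ ((a ≡ a) ∨ (a ≡ a)) = 2 ∨ 4 = 4
¬a = ¬2 = 2
¬¬a = ¬2 = 2
¬a = ¬2 = 2
¬¬a ⊃ ¬a = 2 ⊃ 2 = 4
b ≡ a = 2 ≡ 2 = 4
¬a = ¬2 = 2
(b ≡ a) ∨ ¬a = 4 ∨ 2 = 4
(¬¬a ⊃ ¬a) ⊃ ((b ≡ a) ∨ ¬a) = 4 ⊃ 4 = 4
((((b ∨ b) ∨ a) ⊃ ¬(b ≡ b)) ∨ ((a ≡ a) ∨ (a ≡ a))) ≡ ((¬¬a ⊃ ¬a) ⊃ ((b ≡ a) ∨ ¬a)) = 4 ≡ 4 = 4
¬(((((b ∨ b) ∨ a) ⊃ ¬(b ≡ b)) ∨ ((a ≡ a) ∨ (a ≡ a))) ≡ ((¬¬a ⊃ ¬a) ⊃ ((b ≡ a) ∨ ¬a))) = ¬4 = 0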